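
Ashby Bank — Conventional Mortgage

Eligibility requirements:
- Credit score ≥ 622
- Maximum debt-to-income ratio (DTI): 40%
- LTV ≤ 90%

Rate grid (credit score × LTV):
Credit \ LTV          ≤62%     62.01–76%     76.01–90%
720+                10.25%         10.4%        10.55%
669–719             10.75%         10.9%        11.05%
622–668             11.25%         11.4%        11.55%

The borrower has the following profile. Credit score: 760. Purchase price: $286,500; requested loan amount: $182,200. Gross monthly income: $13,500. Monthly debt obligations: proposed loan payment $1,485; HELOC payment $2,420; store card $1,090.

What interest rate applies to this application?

10.4%

Credit score 760 ≥ 622; Total monthly debts = (1,485 + 2,420 + 1,090) = 4,995. Debt-to-income = 4,995/13,500 = 37% — meets 40% limit
Loan-to-value = 182,200/286,500 = 63.6% — pass (90% max)
Row: 760 falls in 720+. Column: 63.6% falls in 62.01–76%. Rate = 10.4%.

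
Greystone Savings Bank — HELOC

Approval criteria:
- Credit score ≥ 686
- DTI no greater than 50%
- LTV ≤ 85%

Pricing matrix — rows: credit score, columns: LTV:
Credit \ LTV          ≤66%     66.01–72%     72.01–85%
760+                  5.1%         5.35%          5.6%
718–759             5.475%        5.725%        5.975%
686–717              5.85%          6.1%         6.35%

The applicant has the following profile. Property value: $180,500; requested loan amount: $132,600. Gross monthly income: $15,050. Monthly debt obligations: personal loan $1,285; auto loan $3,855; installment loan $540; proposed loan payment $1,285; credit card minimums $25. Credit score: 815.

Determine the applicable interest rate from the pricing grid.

Credit score 815 ≥ 686; Total monthly debts = (1,285 + 3,855 + 540 + 1,285 + 25) = 6,990. DTI = 6,990/15,050 = 46.4% ≤ 50%
LTV: 132,600 ÷ 180,500 = 73.5%, within 85% cap
Credit 815 → row 760+; LTV 73.5% → column 72.01–85%. Grid cell → 5.6%.

5.6%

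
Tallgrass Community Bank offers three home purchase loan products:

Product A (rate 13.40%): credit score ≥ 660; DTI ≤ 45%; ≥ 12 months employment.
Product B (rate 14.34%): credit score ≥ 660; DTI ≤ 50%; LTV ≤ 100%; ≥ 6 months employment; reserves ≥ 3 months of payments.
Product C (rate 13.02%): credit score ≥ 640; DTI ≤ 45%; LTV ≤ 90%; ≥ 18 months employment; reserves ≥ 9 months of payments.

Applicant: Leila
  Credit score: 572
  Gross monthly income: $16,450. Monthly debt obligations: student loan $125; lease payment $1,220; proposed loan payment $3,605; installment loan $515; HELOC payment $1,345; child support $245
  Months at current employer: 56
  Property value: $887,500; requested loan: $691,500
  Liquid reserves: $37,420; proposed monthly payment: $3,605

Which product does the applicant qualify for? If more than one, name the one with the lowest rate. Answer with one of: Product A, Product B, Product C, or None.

None

Total debts = (125 + 1,220 + 3,605 + 515 + 1,345 + 245) = 7,055; DTI = 7,055/16,450 = 42.9%.
LTV = 691,500/887,500 = 77.9%.
Reserves = 37,420/3,605 = 10.4 months.
Product A: score 572 < 660; DTI 42.9% ≤ 45%; employment 56 ≥ 12 mo → does not qualify.
Product B: score 572 < 660; DTI 42.9% ≤ 50%; LTV 77.9% ≤ 100%; employment 56 ≥ 6 mo; reserves 10.4 ≥ 3 mo → does not qualify.
Product C: score 572 < 640; DTI 42.9% ≤ 45%; LTV 77.9% ≤ 90%; employment 56 ≥ 18 mo; reserves 10.4 ≥ 9 mo → does not qualify.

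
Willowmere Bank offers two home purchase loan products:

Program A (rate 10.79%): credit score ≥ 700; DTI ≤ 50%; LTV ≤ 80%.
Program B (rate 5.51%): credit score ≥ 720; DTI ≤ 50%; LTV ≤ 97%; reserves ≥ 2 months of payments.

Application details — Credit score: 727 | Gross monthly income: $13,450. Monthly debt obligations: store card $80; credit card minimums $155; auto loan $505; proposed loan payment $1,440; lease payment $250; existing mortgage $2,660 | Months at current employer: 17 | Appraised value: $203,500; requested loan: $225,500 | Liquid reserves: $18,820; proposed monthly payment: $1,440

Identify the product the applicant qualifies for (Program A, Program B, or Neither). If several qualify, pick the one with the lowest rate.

Total debts = (80 + 155 + 505 + 1,440 + 250 + 2,660) = 5,090; DTI = 5,090/13,450 = 37.8%.
LTV = 225,500/203,500 = 110.8%.
Reserves = 18,820/1,440 = 13.1 months.
Program A: score 727 ≥ 700; DTI 37.8% ≤ 50%; LTV 110.8% > 80% → does not qualify.
Program B: score 727 ≥ 720; DTI 37.8% ≤ 50%; LTV 110.8% > 97%; reserves 13.1 ≥ 2 mo → does not qualify.

Neither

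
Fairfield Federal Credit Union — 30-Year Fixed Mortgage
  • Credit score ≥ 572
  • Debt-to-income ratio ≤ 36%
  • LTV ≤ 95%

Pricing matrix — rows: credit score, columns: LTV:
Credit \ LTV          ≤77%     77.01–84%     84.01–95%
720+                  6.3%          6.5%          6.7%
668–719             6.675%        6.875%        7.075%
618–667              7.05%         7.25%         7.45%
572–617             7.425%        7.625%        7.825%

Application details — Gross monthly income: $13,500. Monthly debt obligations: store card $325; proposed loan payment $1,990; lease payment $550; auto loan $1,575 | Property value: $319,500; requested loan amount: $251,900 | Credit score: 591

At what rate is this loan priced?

7.625%

Credit score 591 ≥ 572; Total monthly debts = (325 + 1,990 + 550 + 1,575) = 4,440. Debt-to-income = 4,440/13,500 = 32.9% — meets 36% limit
LTV = 251,900/319,500 = 78.8% ≤ 95%
Score 591 is in the 572–617 band; LTV 78.8% is in the 77.01–84% band → 7.625%.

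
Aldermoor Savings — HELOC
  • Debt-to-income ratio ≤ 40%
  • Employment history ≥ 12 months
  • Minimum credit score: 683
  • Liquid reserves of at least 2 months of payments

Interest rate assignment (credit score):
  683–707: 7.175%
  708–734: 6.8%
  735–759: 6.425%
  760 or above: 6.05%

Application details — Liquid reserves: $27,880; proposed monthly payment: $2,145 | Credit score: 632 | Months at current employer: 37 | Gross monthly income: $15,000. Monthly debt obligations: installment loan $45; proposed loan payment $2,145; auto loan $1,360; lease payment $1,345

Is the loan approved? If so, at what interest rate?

Credit score 632 < 683 (below minimum)
Employment 37 ≥ 12 months
Total monthly debts = (45 + 2,145 + 1,360 + 1,345) = 4,895. DTI: 4,895 ÷ 15,000 = 32.6%, within the 40% cap
Reserves: 27,880 ÷ 2,145 = 13.0 months (meets 2-month minimum)
Not all requirements met → denied.

Denied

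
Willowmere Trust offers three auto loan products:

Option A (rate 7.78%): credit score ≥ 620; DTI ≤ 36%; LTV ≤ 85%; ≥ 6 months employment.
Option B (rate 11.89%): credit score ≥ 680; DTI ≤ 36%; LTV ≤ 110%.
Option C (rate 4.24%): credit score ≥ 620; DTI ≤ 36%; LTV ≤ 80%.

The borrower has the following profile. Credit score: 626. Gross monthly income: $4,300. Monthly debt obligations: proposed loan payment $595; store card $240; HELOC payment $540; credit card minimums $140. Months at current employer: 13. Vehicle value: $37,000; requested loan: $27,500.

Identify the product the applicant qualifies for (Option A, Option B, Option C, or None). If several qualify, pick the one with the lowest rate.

Total debts = (595 + 240 + 540 + 140) = 1,515; DTI = 1,515/4,300 = 35.2%.
LTV = 27,500/37,000 = 74.3%.
Option A: score 626 ≥ 620; DTI 35.2% ≤ 36%; LTV 74.3% ≤ 85%; employment 13 ≥ 6 mo → qualifies.
Option B: score 626 < 680; DTI 35.2% ≤ 36%; LTV 74.3% ≤ 110% → does not qualify.
Option C: score 626 ≥ 620; DTI 35.2% ≤ 36%; LTV 74.3% ≤ 80% → qualifies.
Qualifying: Option A, Option C. Lowest rate is 4.24% → Option C.

Option C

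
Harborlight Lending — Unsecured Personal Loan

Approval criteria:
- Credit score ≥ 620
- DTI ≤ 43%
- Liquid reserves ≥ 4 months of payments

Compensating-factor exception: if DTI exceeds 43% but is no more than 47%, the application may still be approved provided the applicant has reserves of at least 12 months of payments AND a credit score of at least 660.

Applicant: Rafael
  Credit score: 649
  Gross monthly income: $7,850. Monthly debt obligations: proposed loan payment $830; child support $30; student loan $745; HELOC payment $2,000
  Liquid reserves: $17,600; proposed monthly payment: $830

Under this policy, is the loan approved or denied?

Denied

Credit score 649 ≥ 620 (meets base)
Total debts = (830 + 30 + 745 + 2,000) = 3,605. DTI = 3,605/7,850 = 45.9% > 43% — standard DTI limit exceeded.
Liquid reserves cover 17,600/830 = 21.2 months — ≥ 4 required
45.9% falls in the override range (43%–47%), so the compensating-factor test applies.
Override check — reserves: 21.2 mo (ok); score: 649 (below 660).
Compensating-factor requirement not fully met.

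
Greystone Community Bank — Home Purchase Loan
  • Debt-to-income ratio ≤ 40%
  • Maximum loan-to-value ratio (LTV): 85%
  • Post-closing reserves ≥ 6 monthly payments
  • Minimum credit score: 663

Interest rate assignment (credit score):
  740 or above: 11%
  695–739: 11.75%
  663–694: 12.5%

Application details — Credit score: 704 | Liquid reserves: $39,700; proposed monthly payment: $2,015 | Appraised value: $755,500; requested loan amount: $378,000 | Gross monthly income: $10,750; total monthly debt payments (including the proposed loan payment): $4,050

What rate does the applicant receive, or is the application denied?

Approved at 11.75%

Credit score 704 ≥ 663 (meets minimum)
Reserves: 39,700 ÷ 2,015 = 19.7 months (meets 6-month minimum)
LTV = 378,000/755,500 = 50% ≤ 85%
DTI = 4,050/10,750 = 37.7% ≤ 40%
All requirements met. Score 704 falls in the 695–739 tier → 11.75%.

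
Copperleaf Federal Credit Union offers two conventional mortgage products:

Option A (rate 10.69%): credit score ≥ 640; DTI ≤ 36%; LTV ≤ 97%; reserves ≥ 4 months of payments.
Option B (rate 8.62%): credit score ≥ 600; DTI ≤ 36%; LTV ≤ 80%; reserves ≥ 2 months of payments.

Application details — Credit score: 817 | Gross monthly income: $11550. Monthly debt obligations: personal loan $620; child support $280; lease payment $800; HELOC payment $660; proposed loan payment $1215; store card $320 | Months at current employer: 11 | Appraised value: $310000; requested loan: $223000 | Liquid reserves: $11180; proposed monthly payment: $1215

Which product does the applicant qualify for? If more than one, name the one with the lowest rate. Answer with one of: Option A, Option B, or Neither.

Total debts = (620 + 280 + 800 + 660 + 1,215 + 320) = 3,895; DTI = 3,895/11,550 = 33.7%.
LTV = 223,000/310,000 = 71.9%.
Reserves = 11,180/1,215 = 9.2 months.
Option A: score 817 ≥ 640; DTI 33.7% ≤ 36%; LTV 71.9% ≤ 97%; reserves 9.2 ≥ 4 mo → qualifies.
Option B: score 817 ≥ 600; DTI 33.7% ≤ 36%; LTV 71.9% ≤ 80%; reserves 9.2 ≥ 2 mo → qualifies.
Qualifying: Option A, Option B. Lowest rate is 8.62% → Option B.

Option B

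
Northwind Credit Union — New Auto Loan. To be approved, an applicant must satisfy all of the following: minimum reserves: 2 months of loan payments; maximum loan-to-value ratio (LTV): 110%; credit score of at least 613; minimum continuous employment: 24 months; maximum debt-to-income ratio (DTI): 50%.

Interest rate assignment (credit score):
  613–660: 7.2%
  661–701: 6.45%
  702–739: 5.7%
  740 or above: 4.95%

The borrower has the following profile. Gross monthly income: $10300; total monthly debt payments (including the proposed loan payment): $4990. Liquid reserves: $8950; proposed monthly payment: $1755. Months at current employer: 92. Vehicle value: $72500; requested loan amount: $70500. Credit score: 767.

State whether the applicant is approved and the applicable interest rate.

Approved at 4.95%

Credit score 767 ≥ 613 (meets minimum)
DTI: 4,990 ÷ 10,300 = 48.4%, within the 50% cap
Employment 92 ≥ 24 months
LTV = 70,500/72,500 = 97.2% ≤ 110%
Reserves: 8,950 ÷ 1,755 = 5.1 months (meets 2-month minimum)
All requirements met. Score 767 falls in the 740 or above tier → 4.95%.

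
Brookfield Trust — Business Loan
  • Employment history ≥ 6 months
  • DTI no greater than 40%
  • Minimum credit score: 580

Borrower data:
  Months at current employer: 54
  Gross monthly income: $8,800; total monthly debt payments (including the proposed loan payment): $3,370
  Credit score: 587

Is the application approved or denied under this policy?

Employment 54 ≥ 6 months
DTI: 3,370 ÷ 8,800 = 38.3%, within the 40% cap
Credit score 587 ≥ 580 (meets)
All criteria satisfied.

Approved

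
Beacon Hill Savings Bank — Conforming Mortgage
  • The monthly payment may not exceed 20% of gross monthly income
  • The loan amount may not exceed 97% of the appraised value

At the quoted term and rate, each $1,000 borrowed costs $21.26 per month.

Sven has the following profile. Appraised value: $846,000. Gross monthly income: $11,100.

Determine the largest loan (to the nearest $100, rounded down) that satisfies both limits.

$104,400

Payment cap: 20% × $11,100 = $2,220/month.
At $21.26 per $1,000, that supports 2,220/21.26 × 1,000 ≈ $104,421 → $104,400.
LTV cap: 97% × $846,000 = $820,620 → $820,600.
Binding constraint: payment-to-income.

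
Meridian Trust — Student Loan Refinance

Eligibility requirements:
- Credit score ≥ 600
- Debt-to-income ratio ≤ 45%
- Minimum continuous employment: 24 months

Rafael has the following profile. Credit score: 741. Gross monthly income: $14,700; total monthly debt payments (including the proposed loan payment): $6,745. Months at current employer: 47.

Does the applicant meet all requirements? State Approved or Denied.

Denied

Credit score 741 ≥ 600 (meets)
Debt-to-income = 6,745/14,700 = 45.9% — over 45% limit
Employment 47 ≥ 24 months
Fails on DTI.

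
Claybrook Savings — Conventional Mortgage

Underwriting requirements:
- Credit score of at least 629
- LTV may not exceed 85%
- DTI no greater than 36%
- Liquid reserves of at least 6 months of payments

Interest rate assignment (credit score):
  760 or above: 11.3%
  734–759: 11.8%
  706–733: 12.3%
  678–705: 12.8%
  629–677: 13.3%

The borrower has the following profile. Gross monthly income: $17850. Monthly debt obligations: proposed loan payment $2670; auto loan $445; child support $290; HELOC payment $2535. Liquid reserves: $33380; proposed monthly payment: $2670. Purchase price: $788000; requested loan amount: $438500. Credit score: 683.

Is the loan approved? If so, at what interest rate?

Credit score 683 ≥ 629 (meets minimum)
Liquid reserves cover 33,380/2,670 = 12.5 months — ≥ 6 required
LTV = 438,500/788,000 = 55.6% ≤ 85%
Total monthly debts = (2,670 + 445 + 290 + 2,535) = 5,940. DTI: 5,940 ÷ 17,850 = 33.3%, within the 36% cap
All requirements met. Score 683 falls in the 678–705 tier → 12.8%.

Approved at 12.8%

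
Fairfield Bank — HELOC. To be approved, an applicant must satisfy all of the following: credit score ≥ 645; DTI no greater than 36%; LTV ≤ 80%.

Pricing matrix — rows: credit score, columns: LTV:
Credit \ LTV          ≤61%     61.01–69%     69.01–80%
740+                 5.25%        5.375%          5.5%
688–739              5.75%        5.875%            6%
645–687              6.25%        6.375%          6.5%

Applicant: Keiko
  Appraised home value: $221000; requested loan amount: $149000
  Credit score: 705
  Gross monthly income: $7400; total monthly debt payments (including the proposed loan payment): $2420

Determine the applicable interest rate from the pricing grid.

5.875%

Credit score 705 ≥ 645; DTI = 2,420/7,400 = 32.7% ≤ 36%
LTV: 149,000 ÷ 221,000 = 67.4%, within 80% cap
Row: 705 falls in 688–739. Column: 67.4% falls in 61.01–69%. Rate = 5.875%.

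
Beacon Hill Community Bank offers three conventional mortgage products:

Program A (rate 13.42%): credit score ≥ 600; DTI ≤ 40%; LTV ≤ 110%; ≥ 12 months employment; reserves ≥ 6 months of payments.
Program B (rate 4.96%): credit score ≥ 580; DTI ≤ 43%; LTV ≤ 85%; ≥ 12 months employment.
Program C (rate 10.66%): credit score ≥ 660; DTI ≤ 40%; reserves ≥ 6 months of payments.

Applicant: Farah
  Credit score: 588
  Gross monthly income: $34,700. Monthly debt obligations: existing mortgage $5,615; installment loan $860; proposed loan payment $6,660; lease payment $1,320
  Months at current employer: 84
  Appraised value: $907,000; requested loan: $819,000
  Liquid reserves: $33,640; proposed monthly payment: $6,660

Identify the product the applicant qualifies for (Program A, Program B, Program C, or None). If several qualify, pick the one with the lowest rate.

None

Total debts = (5,615 + 860 + 6,660 + 1,320) = 14,455; DTI = 14,455/34,700 = 41.7%.
LTV = 819,000/907,000 = 90.3%.
Reserves = 33,640/6,660 = 5.1 months.
Program A: score 588 < 600; DTI 41.7% > 40%; LTV 90.3% ≤ 110%; employment 84 ≥ 12 mo; reserves 5.1 < 6 mo → does not qualify.
Program B: score 588 ≥ 580; DTI 41.7% ≤ 43%; LTV 90.3% > 85%; employment 84 ≥ 12 mo → does not qualify.
Program C: score 588 < 660; DTI 41.7% > 40%; reserves 5.1 < 6 mo → does not qualify.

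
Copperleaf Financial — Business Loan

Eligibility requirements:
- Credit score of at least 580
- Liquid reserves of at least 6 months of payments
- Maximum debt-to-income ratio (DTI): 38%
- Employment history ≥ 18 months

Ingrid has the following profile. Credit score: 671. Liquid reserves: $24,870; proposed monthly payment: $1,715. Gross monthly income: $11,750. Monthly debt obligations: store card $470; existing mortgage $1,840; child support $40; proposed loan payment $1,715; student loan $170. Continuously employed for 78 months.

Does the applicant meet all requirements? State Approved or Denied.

Credit score 671 ≥ 580 (meets)
Reserves: 24,870 ÷ 1,715 = 14.5 months (meets 6-month minimum)
Total monthly debts = (470 + 1,840 + 40 + 1,715 + 170) = 4,235. DTI: 4,235 ÷ 11,750 = 36%, within the 38% cap
Employment 78 ≥ 18 months
All criteria satisfied.

Approved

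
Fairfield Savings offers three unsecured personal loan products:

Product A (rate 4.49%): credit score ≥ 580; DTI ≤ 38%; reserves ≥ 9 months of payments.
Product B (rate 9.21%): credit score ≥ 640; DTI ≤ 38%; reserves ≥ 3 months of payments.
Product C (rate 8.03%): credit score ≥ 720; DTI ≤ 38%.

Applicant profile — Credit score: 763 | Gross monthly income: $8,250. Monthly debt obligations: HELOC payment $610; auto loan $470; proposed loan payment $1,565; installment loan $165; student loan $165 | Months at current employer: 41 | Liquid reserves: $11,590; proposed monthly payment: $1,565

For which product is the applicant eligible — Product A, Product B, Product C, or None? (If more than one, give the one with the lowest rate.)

Total debts = (610 + 470 + 1,565 + 165 + 165) = 2,975; DTI = 2,975/8,250 = 36.1%.
Reserves = 11,590/1,565 = 7.4 months.
Product A: score 763 ≥ 580; DTI 36.1% ≤ 38%; reserves 7.4 < 9 mo → does not qualify.
Product B: score 763 ≥ 640; DTI 36.1% ≤ 38%; reserves 7.4 ≥ 3 mo → qualifies.
Product C: score 763 ≥ 720; DTI 36.1% ≤ 38% → qualifies.
Qualifying: Product B, Product C. Lowest rate is 8.03% → Product C.

Product C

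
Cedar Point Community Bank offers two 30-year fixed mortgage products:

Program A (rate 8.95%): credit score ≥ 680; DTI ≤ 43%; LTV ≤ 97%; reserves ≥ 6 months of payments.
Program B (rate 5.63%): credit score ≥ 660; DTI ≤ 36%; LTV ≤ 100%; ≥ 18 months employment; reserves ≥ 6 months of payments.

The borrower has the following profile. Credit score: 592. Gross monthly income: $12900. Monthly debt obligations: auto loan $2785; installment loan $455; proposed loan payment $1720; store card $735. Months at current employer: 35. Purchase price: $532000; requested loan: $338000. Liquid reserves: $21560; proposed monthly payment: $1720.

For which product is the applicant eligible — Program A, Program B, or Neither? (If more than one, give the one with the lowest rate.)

Total debts = (2,785 + 455 + 1,720 + 735) = 5,695; DTI = 5,695/12,900 = 44.1%.
LTV = 338,000/532,000 = 63.5%.
Reserves = 21,560/1,720 = 12.5 months.
Program A: score 592 < 680; DTI 44.1% > 43%; LTV 63.5% ≤ 97%; reserves 12.5 ≥ 6 mo → does not qualify.
Program B: score 592 < 660; DTI 44.1% > 36%; LTV 63.5% ≤ 100%; employment 35 ≥ 18 mo; reserves 12.5 ≥ 6 mo → does not qualify.

Neither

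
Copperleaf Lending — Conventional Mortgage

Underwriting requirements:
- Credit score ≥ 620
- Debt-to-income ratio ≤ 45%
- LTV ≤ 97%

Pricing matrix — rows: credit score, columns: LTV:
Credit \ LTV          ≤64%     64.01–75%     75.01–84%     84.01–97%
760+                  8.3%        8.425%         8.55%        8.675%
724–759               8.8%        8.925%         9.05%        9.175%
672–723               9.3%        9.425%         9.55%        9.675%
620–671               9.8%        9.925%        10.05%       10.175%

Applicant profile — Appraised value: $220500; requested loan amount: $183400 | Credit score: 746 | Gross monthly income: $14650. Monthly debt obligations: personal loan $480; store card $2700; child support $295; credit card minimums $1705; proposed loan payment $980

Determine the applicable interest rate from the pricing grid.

Credit score 746 ≥ 620; Total monthly debts = (480 + 2,700 + 295 + 1,705 + 980) = 6,160. DTI = 6,160/14,650 = 42% ≤ 45%
Loan-to-value = 183,400/220,500 = 83.2% — pass (97% max)
Credit 746 → row 724–759; LTV 83.2% → column 75.01–84%. Grid cell → 9.05%.

9.05%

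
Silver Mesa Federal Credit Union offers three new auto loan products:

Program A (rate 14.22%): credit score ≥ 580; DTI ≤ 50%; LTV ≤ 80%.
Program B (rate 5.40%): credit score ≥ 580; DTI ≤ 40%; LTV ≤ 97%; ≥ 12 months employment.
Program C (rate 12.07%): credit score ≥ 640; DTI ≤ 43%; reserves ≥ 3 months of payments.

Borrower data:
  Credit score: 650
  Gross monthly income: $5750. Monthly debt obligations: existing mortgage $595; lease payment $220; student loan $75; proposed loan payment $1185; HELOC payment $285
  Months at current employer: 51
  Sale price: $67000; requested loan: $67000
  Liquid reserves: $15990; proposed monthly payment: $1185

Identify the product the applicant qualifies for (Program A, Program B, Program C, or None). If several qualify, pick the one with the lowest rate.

Program C

Total debts = (595 + 220 + 75 + 1,185 + 285) = 2,360; DTI = 2,360/5,750 = 41%.
LTV = 67,000/67,000 = 100%.
Reserves = 15,990/1,185 = 13.5 months.
Program A: score 650 ≥ 580; DTI 41% ≤ 50%; LTV 100% > 80% → does not qualify.
Program B: score 650 ≥ 580; DTI 41% > 40%; LTV 100% > 97%; employment 51 ≥ 12 mo → does not qualify.
Program C: score 650 ≥ 640; DTI 41% ≤ 43%; reserves 13.5 ≥ 3 mo → qualifies.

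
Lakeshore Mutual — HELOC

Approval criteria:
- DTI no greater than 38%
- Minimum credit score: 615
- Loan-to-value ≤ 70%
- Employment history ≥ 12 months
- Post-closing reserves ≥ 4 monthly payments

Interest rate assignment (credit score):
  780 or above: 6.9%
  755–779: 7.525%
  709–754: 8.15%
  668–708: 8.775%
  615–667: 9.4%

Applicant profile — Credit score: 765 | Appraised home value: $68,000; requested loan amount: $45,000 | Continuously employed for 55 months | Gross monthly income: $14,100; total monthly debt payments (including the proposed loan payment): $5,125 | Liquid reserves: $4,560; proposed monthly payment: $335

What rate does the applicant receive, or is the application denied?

Approved at 7.525%

Credit score 765 ≥ 615 (meets minimum)
Loan-to-value = 45,000/68,000 = 66.2% — pass (70% max)
Employment 55 ≥ 12 months
Liquid reserves cover 4,560/335 = 13.6 months — ≥ 4 required
Debt-to-income = 5,125/14,100 = 36.3% — meets 38% limit
All requirements met. Score 765 falls in the 755–779 tier → 7.525%.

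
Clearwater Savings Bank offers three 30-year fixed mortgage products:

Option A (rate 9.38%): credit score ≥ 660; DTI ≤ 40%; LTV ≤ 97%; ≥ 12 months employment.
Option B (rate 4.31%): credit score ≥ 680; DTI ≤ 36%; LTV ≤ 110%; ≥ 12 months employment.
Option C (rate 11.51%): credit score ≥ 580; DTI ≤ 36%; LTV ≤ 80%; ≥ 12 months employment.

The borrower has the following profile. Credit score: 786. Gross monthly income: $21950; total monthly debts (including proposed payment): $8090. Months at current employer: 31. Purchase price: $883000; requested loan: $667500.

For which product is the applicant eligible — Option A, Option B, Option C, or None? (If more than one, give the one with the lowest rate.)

DTI = 8,090/21,950 = 36.9%.
LTV = 667,500/883,000 = 75.6%.
Option A: score 786 ≥ 660; DTI 36.9% ≤ 40%; LTV 75.6% ≤ 97%; employment 31 ≥ 12 mo → qualifies.
Option B: score 786 ≥ 680; DTI 36.9% > 36%; LTV 75.6% ≤ 110%; employment 31 ≥ 12 mo → does not qualify.
Option C: score 786 ≥ 580; DTI 36.9% > 36%; LTV 75.6% ≤ 80%; employment 31 ≥ 12 mo → does not qualify.

Option A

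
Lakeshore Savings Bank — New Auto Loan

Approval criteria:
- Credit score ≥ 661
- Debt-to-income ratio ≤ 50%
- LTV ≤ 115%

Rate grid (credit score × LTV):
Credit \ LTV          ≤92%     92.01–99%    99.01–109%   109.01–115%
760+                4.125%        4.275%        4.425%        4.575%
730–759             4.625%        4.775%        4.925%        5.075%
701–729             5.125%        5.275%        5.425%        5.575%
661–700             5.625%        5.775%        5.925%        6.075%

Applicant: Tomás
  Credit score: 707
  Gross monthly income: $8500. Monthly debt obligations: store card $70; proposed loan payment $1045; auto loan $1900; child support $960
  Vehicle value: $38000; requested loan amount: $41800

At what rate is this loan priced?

Credit score 707 ≥ 661; Total monthly debts = (70 + 1,045 + 1,900 + 960) = 3,975. DTI = 3,975/8,500 = 46.8% ≤ 50%
LTV = 41,800/38,000 = 110% ≤ 115%
Credit 707 → row 701–729; LTV 110% → column 109.01–115%. Grid cell → 5.575%.

5.575%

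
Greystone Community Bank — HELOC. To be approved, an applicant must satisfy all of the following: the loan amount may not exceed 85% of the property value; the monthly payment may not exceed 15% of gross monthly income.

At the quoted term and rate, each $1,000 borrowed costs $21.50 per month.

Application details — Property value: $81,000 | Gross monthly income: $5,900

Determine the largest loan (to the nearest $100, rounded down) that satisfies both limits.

$41,100

Payment cap: 15% × $5,900 = $885/month.
At $21.50 per $1,000, that supports 885/21.50 × 1,000 ≈ $41,162 → $41,100.
LTV cap: 85% × $81,000 = $68,850 → $68,800.
Binding constraint: payment-to-income.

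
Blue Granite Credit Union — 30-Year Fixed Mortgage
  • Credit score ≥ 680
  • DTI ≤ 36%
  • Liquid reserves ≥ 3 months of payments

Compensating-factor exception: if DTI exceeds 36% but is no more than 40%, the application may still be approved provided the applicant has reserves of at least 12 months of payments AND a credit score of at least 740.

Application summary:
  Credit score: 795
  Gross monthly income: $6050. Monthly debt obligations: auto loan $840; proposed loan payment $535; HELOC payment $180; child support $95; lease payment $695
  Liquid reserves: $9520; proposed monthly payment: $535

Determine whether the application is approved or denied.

Approved

Credit score 795 ≥ 680 (meets base)
Total debts = (840 + 535 + 180 + 95 + 695) = 2,345. DTI = 2,345/6,050 = 38.8% > 36% — standard DTI limit exceeded.
Reserves = 9,520/535 = 17.8 months ≥ 3
38.8% falls in the override range (36%–40%), so the compensating-factor test applies.
Reserves 17.8 ≥ 12 months; credit score 795 ≥ 740.
Both compensating conditions met → exception applies.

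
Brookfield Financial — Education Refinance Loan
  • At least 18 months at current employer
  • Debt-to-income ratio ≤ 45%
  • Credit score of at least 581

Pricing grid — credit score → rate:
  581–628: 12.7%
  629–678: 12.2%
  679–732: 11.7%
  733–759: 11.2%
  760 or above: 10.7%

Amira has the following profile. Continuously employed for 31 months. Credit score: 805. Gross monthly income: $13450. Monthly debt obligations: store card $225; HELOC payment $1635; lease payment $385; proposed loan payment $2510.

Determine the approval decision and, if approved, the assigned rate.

Credit score 805 ≥ 581 (meets minimum)
Employment 31 ≥ 18 months
Total monthly debts = (225 + 1,635 + 385 + 2,510) = 4,755. Debt-to-income = 4,755/13,450 = 35.4% — meets 45% limit
All requirements met. Score 805 falls in the 760 or above tier → 10.7%.

Approved at 10.7%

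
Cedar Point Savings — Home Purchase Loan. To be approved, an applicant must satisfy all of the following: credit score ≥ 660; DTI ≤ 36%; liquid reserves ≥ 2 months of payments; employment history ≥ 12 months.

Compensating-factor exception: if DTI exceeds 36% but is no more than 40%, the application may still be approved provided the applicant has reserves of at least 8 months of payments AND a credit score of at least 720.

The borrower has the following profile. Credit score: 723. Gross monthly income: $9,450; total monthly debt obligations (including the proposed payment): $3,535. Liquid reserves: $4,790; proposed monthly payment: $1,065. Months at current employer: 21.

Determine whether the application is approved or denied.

Credit score 723 ≥ 660 (meets base)
DTI = 3,535/9,450 = 37.4% > 36% — standard DTI limit exceeded.
Reserves: 4,790 ÷ 1,065 = 4.5 months (meets 2-month minimum)
Employment 21 ≥ 12 months
DTI 37.4% is within the 36%–40% exception band; checking compensating factors.
Reserves 4.5 < 8 months; credit score 723 ≥ 720.
Override conditions not both satisfied; exception does not apply.

Denied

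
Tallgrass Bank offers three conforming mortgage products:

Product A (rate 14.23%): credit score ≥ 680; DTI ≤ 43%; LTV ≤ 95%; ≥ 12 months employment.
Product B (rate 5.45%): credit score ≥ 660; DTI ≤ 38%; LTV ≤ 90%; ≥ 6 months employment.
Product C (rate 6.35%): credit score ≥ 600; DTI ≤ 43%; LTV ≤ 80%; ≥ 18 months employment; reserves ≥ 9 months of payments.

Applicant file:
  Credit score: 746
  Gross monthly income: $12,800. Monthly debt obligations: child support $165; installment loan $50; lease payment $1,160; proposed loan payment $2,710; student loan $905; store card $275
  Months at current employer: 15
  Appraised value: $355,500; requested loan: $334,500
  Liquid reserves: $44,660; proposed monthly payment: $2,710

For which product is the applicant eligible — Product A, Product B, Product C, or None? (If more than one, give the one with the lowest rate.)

Product A

Total debts = (165 + 50 + 1,160 + 2,710 + 905 + 275) = 5,265; DTI = 5,265/12,800 = 41.1%.
LTV = 334,500/355,500 = 94.1%.
Reserves = 44,660/2,710 = 16.5 months.
Product A: score 746 ≥ 680; DTI 41.1% ≤ 43%; LTV 94.1% ≤ 95%; employment 15 ≥ 12 mo → qualifies.
Product B: score 746 ≥ 660; DTI 41.1% > 38%; LTV 94.1% > 90%; employment 15 ≥ 6 mo → does not qualify.
Product C: score 746 ≥ 600; DTI 41.1% ≤ 43%; LTV 94.1% > 80%; employment 15 < 18 mo; reserves 16.5 ≥ 9 mo → does not qualify.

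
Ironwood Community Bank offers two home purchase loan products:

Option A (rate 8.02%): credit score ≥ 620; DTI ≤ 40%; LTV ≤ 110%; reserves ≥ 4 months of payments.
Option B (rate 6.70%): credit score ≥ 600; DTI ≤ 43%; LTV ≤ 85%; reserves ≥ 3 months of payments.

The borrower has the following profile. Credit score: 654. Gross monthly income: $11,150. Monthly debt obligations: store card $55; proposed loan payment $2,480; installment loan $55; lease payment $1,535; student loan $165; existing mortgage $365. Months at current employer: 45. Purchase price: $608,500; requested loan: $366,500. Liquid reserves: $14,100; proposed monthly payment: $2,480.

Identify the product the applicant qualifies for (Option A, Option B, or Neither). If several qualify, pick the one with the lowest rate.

Option B

Total debts = (55 + 2,480 + 55 + 1,535 + 165 + 365) = 4,655; DTI = 4,655/11,150 = 41.7%.
LTV = 366,500/608,500 = 60.2%.
Reserves = 14,100/2,480 = 5.7 months.
Option A: score 654 ≥ 620; DTI 41.7% > 40%; LTV 60.2% ≤ 110%; reserves 5.7 ≥ 4 mo → does not qualify.
Option B: score 654 ≥ 600; DTI 41.7% ≤ 43%; LTV 60.2% ≤ 85%; reserves 5.7 ≥ 3 mo → qualifies.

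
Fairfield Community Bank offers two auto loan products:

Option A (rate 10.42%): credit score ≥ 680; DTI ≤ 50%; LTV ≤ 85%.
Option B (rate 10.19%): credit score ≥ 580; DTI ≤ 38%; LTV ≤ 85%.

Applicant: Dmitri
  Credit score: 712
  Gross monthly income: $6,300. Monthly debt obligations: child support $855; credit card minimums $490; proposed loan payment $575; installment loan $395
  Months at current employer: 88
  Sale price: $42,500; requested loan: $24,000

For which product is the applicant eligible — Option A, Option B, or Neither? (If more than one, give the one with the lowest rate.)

Total debts = (855 + 490 + 575 + 395) = 2,315; DTI = 2,315/6,300 = 36.7%.
LTV = 24,000/42,500 = 56.5%.
Option A: score 712 ≥ 680; DTI 36.7% ≤ 50%; LTV 56.5% ≤ 85% → qualifies.
Option B: score 712 ≥ 580; DTI 36.7% ≤ 38%; LTV 56.5% ≤ 85% → qualifies.
Qualifying: Option A, Option B. Lowest rate is 10.19% → Option B.

Option B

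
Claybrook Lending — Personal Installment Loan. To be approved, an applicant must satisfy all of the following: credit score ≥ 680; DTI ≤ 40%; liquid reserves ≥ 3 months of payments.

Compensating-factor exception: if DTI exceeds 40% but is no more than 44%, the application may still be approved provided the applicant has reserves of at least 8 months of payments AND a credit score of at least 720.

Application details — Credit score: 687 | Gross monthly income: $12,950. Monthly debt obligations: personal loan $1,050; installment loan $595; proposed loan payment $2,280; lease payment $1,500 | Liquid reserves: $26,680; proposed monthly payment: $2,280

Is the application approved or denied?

Denied

Credit score 687 ≥ 680 (meets base)
Total debts = (1,050 + 595 + 2,280 + 1,500) = 5,425. DTI: 5,425 ÷ 12,950 = 41.9%, over the 40% base limit.
Reserves: 26,680 ÷ 2,280 = 11.7 months (meets 3-month minimum)
41.9% falls in the override range (40%–44%), so the compensating-factor test applies.
Reserves 11.7 ≥ 8 months; credit score 687 < 720.
Compensating-factor requirement not fully met.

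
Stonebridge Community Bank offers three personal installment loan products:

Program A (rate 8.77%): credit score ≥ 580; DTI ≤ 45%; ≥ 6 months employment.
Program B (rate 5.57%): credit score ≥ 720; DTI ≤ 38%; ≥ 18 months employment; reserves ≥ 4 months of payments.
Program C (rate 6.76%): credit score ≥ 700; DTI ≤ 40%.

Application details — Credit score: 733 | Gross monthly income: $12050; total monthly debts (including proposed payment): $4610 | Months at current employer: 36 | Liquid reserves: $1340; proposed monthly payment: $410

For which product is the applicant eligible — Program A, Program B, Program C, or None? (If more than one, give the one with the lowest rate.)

DTI = 4,610/12,050 = 38.3%.
Reserves = 1,340/410 = 3.3 months.
Program A: score 733 ≥ 580; DTI 38.3% ≤ 45%; employment 36 ≥ 6 mo → qualifies.
Program B: score 733 ≥ 720; DTI 38.3% > 38%; employment 36 ≥ 18 mo; reserves 3.3 < 4 mo → does not qualify.
Program C: score 733 ≥ 700; DTI 38.3% ≤ 40% → qualifies.
Qualifying: Program A, Program C. Lowest rate is 6.76% → Program C.

Program C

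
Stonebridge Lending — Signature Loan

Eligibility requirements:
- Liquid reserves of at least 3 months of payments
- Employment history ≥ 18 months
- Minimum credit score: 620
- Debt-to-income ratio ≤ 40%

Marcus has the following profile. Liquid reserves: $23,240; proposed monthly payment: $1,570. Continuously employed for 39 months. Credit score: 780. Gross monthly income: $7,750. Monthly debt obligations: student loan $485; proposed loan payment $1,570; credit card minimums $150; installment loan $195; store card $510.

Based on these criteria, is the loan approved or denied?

Approved

Reserves = 23,240/1,570 = 14.8 months ≥ 3
Employment 39 ≥ 18 months
Credit score 780 ≥ 620 (meets)
Total monthly debts = (485 + 1,570 + 150 + 195 + 510) = 2,910. DTI: 2,910 ÷ 7,750 = 37.5%, within the 40% cap
All criteria satisfied.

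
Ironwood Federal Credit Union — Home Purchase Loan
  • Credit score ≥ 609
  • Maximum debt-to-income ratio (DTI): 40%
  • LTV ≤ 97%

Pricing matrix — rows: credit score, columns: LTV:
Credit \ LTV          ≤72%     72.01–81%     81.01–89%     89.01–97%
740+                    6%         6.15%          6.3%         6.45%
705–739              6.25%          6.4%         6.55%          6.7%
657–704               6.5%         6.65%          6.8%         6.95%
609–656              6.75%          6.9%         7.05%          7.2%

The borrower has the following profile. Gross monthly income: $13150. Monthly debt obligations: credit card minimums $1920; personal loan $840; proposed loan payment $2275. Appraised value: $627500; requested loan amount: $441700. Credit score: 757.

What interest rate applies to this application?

Credit score 757 ≥ 609; Total monthly debts = (1,920 + 840 + 2,275) = 5,035. DTI = 5,035/13,150 = 38.3% ≤ 40%
LTV = 441,700/627,500 = 70.4% ≤ 97%
Credit 757 → row 740+; LTV 70.4% → column ≤72%. Grid cell → 6%.

6%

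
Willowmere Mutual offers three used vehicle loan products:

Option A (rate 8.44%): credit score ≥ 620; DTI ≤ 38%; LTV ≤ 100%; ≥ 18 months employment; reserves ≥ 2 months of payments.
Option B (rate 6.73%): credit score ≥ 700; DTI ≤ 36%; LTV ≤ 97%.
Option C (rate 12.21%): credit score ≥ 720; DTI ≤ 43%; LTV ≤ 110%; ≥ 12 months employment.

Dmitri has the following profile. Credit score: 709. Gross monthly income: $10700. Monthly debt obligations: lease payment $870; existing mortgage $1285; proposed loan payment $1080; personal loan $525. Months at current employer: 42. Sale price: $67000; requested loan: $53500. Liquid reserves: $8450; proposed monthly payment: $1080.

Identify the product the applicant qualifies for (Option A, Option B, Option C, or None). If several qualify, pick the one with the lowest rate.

Option B

Total debts = (870 + 1,285 + 1,080 + 525) = 3,760; DTI = 3,760/10,700 = 35.1%.
LTV = 53,500/67,000 = 79.9%.
Reserves = 8,450/1,080 = 7.8 months.
Option A: score 709 ≥ 620; DTI 35.1% ≤ 38%; LTV 79.9% ≤ 100%; employment 42 ≥ 18 mo; reserves 7.8 ≥ 2 mo → qualifies.
Option B: score 709 ≥ 700; DTI 35.1% ≤ 36%; LTV 79.9% ≤ 97% → qualifies.
Option C: score 709 < 720; DTI 35.1% ≤ 43%; LTV 79.9% ≤ 110%; employment 42 ≥ 12 mo → does not qualify.
Qualifying: Option A, Option B. Lowest rate is 6.73% → Option B.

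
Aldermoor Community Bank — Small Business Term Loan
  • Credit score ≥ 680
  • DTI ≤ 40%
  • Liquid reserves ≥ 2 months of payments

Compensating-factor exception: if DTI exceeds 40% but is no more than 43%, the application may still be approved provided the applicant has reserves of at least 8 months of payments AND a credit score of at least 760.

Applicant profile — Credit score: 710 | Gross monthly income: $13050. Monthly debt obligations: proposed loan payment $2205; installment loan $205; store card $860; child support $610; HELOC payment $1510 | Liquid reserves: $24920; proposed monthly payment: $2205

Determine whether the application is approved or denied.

Denied

Credit score 710 ≥ 680 (meets base)
Total debts = (2,205 + 205 + 860 + 610 + 1,510) = 5,390. DTI = 5,390/13,050 = 41.3% > 40% — standard DTI limit exceeded.
Reserves = 24,920/2,205 = 11.3 months ≥ 2
DTI 41.3% is within the 40%–43% exception band; checking compensating factors.
Reserves 11.3 ≥ 8 months; credit score 710 < 760.
Override conditions not both satisfied; exception does not apply.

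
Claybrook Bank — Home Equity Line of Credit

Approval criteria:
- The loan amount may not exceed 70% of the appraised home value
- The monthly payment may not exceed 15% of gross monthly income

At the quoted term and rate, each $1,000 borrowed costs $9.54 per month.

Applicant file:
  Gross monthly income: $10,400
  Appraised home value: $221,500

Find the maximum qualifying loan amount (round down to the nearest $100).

Payment cap: 15% × $10,400 = $1,560/month.
At $9.54 per $1,000, that supports 1,560/9.54 × 1,000 ≈ $163,522 → $163,500.
LTV cap: 70% × $221,500 = $155,050 → $155,000.
Binding constraint: loan-to-value.

$155,000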